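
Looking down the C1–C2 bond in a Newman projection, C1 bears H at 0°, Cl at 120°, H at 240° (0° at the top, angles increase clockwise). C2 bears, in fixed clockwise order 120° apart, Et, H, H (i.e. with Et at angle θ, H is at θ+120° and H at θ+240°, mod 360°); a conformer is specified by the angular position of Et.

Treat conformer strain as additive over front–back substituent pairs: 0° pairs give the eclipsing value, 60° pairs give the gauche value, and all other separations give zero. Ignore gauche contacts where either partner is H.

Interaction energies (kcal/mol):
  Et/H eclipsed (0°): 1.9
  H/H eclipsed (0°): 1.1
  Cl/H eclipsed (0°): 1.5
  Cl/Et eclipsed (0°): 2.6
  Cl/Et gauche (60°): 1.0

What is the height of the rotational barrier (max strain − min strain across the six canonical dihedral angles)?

4.8 kcal/mol

Et at 0° (eclipsed): H–Et eclipsed, Cl–H eclipsed, H–H eclipsed; 1.9 + 1.5 + 1.1 = 4.5 kcal/mol.
Et at 60° (staggered): Cl–Et gauche; 1.0 = 1.0 kcal/mol.
Et at 120° (eclipsed): H–H eclipsed, Cl–Et eclipsed, H–H eclipsed; 1.1 + 2.6 + 1.1 = 4.8 kcal/mol.
Et at 180° (staggered): Cl–Et gauche; 1.0 = 1.0 kcal/mol.
Et at 240° (eclipsed): H–H eclipsed, Cl–H eclipsed, H–Et eclipsed; 1.1 + 1.5 + 1.9 = 4.5 kcal/mol.
Et at 300° (staggered): no non-H gauche contacts → 0.0 kcal/mol.
Max at 120° (4.8 kcal/mol), min at 300° (0.0 kcal/mol); barrier = 4.8 kcal/mol.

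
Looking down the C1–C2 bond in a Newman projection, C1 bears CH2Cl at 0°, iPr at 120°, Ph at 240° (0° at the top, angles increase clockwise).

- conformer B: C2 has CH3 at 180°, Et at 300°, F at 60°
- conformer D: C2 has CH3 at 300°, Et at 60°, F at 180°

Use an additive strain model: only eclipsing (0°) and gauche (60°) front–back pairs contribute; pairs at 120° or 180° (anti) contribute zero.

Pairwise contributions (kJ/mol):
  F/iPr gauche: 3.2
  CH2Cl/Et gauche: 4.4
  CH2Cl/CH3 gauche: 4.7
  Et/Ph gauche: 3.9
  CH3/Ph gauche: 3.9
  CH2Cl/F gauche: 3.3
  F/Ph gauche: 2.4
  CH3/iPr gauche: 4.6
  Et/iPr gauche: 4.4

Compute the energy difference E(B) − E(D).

+0.3 kJ/mol

B (staggered): CH2Cl(0°)/Et(300°) gauche 4.4; CH2Cl(0°)/F(60°) gauche 3.3; iPr(120°)/CH3(180°) gauche 4.6; iPr(120°)/F(60°) gauche 3.2; Ph(240°)/CH3(180°) gauche 3.9; Ph(240°)/Et(300°) gauche 3.9 → 23.3 kJ/mol.
D (staggered): CH2Cl(0°)/CH3(300°) gauche 4.7; CH2Cl(0°)/Et(60°) gauche 4.4; iPr(120°)/Et(60°) gauche 4.4; iPr(120°)/F(180°) gauche 3.2; Ph(240°)/CH3(300°) gauche 3.9; Ph(240°)/F(180°) gauche 2.4 → 23.0 kJ/mol.
E(B) − E(D) = 23.3 − 23.0 = +0.3 kJ/mol.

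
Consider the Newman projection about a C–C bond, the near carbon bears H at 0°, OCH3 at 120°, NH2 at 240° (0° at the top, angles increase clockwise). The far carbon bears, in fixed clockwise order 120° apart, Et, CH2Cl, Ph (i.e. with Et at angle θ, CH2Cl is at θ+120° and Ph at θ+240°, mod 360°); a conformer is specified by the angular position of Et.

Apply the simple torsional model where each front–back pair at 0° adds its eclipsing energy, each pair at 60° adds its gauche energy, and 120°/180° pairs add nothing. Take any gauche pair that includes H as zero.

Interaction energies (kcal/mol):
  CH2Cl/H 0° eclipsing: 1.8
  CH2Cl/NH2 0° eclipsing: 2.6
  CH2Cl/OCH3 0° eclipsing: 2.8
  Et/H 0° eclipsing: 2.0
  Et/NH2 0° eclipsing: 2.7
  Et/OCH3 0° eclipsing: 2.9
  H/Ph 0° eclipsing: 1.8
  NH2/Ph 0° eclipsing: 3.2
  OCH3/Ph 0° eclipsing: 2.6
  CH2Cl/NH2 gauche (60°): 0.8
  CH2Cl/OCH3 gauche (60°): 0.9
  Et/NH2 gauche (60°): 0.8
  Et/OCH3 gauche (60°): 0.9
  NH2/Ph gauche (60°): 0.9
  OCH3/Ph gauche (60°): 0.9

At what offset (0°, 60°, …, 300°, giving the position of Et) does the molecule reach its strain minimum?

180°

Et at 0° is eclipsed. H at 0° is eclipsed with Et at 0° (2.0); OCH3 at 120° is eclipsed with CH2Cl at 120° (2.8); NH2 at 240° is eclipsed with Ph at 240° (3.2). Total 8.0 kcal/mol.
Et at 60° is staggered. OCH3 at 120° is gauche with Et at 60° (0.9); OCH3 at 120° is gauche with CH2Cl at 180° (0.9); NH2 at 240° is gauche with CH2Cl at 180° (0.8); NH2 at 240° is gauche with Ph at 300° (0.9). Total 3.5 kcal/mol.
Et at 120° is eclipsed. H at 0° is eclipsed with Ph at 0° (1.8); OCH3 at 120° is eclipsed with Et at 120° (2.9); NH2 at 240° is eclipsed with CH2Cl at 240° (2.6). Total 7.3 kcal/mol.
Et at 180° is staggered. OCH3 at 120° is gauche with Et at 180° (0.9); OCH3 at 120° is gauche with Ph at 60° (0.9); NH2 at 240° is gauche with Et at 180° (0.8); NH2 at 240° is gauche with CH2Cl at 300° (0.8). Total 3.4 kcal/mol.
Et at 240° is eclipsed. H at 0° is eclipsed with CH2Cl at 0° (1.8); OCH3 at 120° is eclipsed with Ph at 120° (2.6); NH2 at 240° is eclipsed with Et at 240° (2.7). Total 7.1 kcal/mol.
Et at 300° is staggered. OCH3 at 120° is gauche with CH2Cl at 60° (0.9); OCH3 at 120° is gauche with Ph at 180° (0.9); NH2 at 240° is gauche with Et at 300° (0.8); NH2 at 240° is gauche with Ph at 180° (0.9). Total 3.5 kcal/mol.
The minimum (3.4 kcal/mol) occurs with Et at 180°.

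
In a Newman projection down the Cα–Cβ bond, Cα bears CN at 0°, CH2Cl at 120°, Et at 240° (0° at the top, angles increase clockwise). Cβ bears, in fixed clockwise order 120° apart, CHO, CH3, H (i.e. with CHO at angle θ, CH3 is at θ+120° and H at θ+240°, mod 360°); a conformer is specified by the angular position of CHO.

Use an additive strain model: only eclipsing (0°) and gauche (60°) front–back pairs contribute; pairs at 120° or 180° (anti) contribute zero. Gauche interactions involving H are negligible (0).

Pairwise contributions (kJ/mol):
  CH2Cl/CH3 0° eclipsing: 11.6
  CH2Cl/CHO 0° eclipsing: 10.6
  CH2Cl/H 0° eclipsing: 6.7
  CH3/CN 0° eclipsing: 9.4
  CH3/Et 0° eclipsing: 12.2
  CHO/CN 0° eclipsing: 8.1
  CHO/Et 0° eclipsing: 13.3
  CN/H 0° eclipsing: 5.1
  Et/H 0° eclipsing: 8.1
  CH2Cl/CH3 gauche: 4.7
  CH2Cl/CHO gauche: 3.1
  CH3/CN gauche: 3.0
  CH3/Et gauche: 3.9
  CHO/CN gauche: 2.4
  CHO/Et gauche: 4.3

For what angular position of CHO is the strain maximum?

CHO at 0° (eclipsed): CN–CHO eclipsed, CH2Cl–CH3 eclipsed, Et–H eclipsed; 8.1 + 11.6 + 8.1 = 27.8 kJ/mol.
CHO at 60° (staggered): CN–CHO gauche, CH2Cl–CHO gauche, CH2Cl–CH3 gauche, Et–CH3 gauche; 2.4 + 3.1 + 4.7 + 3.9 = 14.1 kJ/mol.
CHO at 120° (eclipsed): CN–H eclipsed, CH2Cl–CHO eclipsed, Et–CH3 eclipsed; 5.1 + 10.6 + 12.2 = 27.9 kJ/mol.
CHO at 180° (staggered): CN–CH3 gauche, CH2Cl–CHO gauche, Et–CHO gauche, Et–CH3 gauche; 3.0 + 3.1 + 4.3 + 3.9 = 14.3 kJ/mol.
CHO at 240° (eclipsed): CN–CH3 eclipsed, CH2Cl–H eclipsed, Et–CHO eclipsed; 9.4 + 6.7 + 13.3 = 29.4 kJ/mol.
CHO at 300° (staggered): CN–CHO gauche, CN–CH3 gauche, CH2Cl–CH3 gauche, Et–CHO gauche; 2.4 + 3.0 + 4.7 + 4.3 = 14.4 kJ/mol.
The maximum (29.4 kJ/mol) occurs with CHO at 240°.

240°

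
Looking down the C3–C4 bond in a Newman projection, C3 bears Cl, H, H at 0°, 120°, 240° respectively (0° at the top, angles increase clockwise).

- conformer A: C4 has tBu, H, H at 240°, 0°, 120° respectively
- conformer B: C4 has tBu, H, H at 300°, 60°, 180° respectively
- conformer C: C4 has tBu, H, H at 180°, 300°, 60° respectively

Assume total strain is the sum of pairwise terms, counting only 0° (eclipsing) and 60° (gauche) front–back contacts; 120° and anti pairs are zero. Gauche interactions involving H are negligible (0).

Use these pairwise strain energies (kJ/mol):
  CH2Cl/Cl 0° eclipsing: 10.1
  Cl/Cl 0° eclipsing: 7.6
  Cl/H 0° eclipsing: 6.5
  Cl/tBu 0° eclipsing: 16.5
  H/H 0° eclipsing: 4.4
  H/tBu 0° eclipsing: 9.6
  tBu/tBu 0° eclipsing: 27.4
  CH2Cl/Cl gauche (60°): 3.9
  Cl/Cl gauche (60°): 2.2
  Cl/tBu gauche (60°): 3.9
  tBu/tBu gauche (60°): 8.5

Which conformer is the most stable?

C

A (eclipsed): Cl(0°)/H(0°) eclipsed 6.5; H(120°)/H(120°) eclipsed 4.4; H(240°)/tBu(240°) eclipsed 9.6 → 20.5 kJ/mol.
B (staggered): Cl(0°)/tBu(300°) gauche 3.9 → 3.9 kJ/mol.
C (staggered): no non-H gauche contacts → 0.0 kJ/mol.
C has the lowest total (0.0 kJ/mol).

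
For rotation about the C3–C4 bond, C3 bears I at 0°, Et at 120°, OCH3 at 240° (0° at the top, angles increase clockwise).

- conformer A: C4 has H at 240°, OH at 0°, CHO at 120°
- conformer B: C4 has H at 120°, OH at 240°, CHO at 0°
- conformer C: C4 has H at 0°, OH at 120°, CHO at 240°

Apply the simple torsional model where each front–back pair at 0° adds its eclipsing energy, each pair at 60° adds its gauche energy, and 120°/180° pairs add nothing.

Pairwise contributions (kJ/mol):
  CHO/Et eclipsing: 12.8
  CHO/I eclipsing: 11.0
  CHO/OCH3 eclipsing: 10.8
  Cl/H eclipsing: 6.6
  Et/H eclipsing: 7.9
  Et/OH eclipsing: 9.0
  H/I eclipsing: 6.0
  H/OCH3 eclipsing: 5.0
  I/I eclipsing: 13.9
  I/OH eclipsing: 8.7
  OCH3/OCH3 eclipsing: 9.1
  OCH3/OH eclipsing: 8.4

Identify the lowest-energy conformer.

C

A (eclipsed): I–OH eclipsed, Et–CHO eclipsed, OCH3–H eclipsed; 8.7 + 12.8 + 5.0 = 26.5 kJ/mol.
B (eclipsed): I–CHO eclipsed, Et–H eclipsed, OCH3–OH eclipsed; 11.0 + 7.9 + 8.4 = 27.3 kJ/mol.
C (eclipsed): I–H eclipsed, Et–OH eclipsed, OCH3–CHO eclipsed; 6.0 + 9.0 + 10.8 = 25.8 kJ/mol.
C has the lowest total (25.8 kJ/mol).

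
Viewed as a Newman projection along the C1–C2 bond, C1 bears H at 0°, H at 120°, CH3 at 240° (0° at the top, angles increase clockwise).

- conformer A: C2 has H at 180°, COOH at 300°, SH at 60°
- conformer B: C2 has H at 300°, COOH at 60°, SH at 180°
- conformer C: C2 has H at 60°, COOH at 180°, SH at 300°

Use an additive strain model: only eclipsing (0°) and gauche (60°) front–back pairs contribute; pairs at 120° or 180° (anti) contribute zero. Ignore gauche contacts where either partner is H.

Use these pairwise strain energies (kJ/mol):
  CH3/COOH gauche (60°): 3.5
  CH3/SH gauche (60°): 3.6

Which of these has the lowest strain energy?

A

A (staggered): CH3(240°)/COOH(300°) gauche 3.5 → 3.5 kJ/mol.
B (staggered): CH3(240°)/SH(180°) gauche 3.6 → 3.6 kJ/mol.
C (staggered): CH3(240°)/COOH(180°) gauche 3.5; CH3(240°)/SH(300°) gauche 3.6 → 7.1 kJ/mol.
A has the lowest total (3.5 kJ/mol).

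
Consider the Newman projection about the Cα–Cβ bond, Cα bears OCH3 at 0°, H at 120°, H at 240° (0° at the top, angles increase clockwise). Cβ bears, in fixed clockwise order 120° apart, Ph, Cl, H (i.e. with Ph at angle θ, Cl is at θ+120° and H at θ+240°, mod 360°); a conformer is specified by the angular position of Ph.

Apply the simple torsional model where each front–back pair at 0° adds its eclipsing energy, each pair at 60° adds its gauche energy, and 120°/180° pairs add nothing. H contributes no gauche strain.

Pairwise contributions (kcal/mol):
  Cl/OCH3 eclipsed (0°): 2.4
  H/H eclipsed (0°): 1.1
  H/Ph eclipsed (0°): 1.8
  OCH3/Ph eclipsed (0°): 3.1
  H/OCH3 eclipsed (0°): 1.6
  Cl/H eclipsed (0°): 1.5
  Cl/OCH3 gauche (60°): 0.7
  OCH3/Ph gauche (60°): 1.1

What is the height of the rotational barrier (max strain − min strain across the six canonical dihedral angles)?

5.0 kcal/mol

Ph at 0° (eclipsed): OCH3(0°)/Ph(0°) eclipsed 3.1; H(120°)/Cl(120°) eclipsed 1.5; H(240°)/H(240°) eclipsed 1.1 → 5.7 kcal/mol.
Ph at 60° (staggered): OCH3(0°)/Ph(60°) gauche 1.1 → 1.1 kcal/mol.
Ph at 120° (eclipsed): OCH3(0°)/H(0°) eclipsed 1.6; H(120°)/Ph(120°) eclipsed 1.8; H(240°)/Cl(240°) eclipsed 1.5 → 4.9 kcal/mol.
Ph at 180° (staggered): OCH3(0°)/Cl(300°) gauche 0.7 → 0.7 kcal/mol.
Ph at 240° (eclipsed): OCH3(0°)/Cl(0°) eclipsed 2.4; H(120°)/H(120°) eclipsed 1.1; H(240°)/Ph(240°) eclipsed 1.8 → 5.3 kcal/mol.
Ph at 300° (staggered): OCH3(0°)/Ph(300°) gauche 1.1; OCH3(0°)/Cl(60°) gauche 0.7 → 1.8 kcal/mol.
Max at 0° (5.7 kcal/mol), min at 180° (0.7 kcal/mol); barrier = 5.0 kcal/mol.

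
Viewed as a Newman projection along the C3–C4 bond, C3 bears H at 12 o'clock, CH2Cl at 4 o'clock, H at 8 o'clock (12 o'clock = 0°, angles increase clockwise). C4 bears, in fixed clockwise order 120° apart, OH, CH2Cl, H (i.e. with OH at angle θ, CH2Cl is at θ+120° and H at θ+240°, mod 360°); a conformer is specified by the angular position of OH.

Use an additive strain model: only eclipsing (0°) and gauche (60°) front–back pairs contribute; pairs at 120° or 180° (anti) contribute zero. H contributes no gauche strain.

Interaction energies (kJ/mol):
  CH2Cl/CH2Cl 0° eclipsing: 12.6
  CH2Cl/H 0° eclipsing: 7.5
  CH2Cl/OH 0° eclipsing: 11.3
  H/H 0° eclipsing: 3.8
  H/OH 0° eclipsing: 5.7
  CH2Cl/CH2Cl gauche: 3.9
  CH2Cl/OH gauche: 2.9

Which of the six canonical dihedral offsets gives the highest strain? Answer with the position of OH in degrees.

120°

OH at 0° (eclipsed): H(0°)/OH(0°) eclipsed 5.7; CH2Cl(120°)/CH2Cl(120°) eclipsed 12.6; H(240°)/H(240°) eclipsed 3.8 → 22.1 kJ/mol.
OH at 60° (staggered): CH2Cl(120°)/OH(60°) gauche 2.9; CH2Cl(120°)/CH2Cl(180°) gauche 3.9 → 6.8 kJ/mol.
OH at 120° (eclipsed): H(0°)/H(0°) eclipsed 3.8; CH2Cl(120°)/OH(120°) eclipsed 11.3; H(240°)/CH2Cl(240°) eclipsed 7.5 → 22.6 kJ/mol.
OH at 180° (staggered): CH2Cl(120°)/OH(180°) gauche 2.9 → 2.9 kJ/mol.
OH at 240° (eclipsed): H(0°)/CH2Cl(0°) eclipsed 7.5; CH2Cl(120°)/H(120°) eclipsed 7.5; H(240°)/OH(240°) eclipsed 5.7 → 20.7 kJ/mol.
OH at 300° (staggered): CH2Cl(120°)/CH2Cl(60°) gauche 3.9 → 3.9 kJ/mol.
The maximum (22.6 kJ/mol) occurs with OH at 120°.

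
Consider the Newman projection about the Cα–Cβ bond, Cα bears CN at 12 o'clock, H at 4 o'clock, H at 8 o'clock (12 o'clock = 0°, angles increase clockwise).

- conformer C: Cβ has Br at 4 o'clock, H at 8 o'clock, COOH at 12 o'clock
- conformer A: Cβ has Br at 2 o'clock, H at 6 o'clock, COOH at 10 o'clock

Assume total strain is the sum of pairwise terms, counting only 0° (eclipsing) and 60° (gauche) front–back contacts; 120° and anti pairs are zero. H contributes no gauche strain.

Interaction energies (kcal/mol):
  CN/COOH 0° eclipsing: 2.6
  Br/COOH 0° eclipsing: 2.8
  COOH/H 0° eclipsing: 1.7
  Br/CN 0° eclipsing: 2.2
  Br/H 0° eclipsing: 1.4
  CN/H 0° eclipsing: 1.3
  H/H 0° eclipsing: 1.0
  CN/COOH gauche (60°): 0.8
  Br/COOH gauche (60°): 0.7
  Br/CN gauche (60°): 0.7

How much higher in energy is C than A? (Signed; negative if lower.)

+3.5 kcal/mol

C is eclipsed. CN at 0° is eclipsed with COOH at 0° (2.6); H at 120° is eclipsed with Br at 120° (1.4); H at 240° is eclipsed with H at 240° (1.0). Total 5.0 kcal/mol.
A is staggered. CN at 0° is gauche with Br at 60° (0.7); CN at 0° is gauche with COOH at 300° (0.8). Total 1.5 kcal/mol.
E(C) − E(A) = 5.0 − 1.5 = +3.5 kcal/mol.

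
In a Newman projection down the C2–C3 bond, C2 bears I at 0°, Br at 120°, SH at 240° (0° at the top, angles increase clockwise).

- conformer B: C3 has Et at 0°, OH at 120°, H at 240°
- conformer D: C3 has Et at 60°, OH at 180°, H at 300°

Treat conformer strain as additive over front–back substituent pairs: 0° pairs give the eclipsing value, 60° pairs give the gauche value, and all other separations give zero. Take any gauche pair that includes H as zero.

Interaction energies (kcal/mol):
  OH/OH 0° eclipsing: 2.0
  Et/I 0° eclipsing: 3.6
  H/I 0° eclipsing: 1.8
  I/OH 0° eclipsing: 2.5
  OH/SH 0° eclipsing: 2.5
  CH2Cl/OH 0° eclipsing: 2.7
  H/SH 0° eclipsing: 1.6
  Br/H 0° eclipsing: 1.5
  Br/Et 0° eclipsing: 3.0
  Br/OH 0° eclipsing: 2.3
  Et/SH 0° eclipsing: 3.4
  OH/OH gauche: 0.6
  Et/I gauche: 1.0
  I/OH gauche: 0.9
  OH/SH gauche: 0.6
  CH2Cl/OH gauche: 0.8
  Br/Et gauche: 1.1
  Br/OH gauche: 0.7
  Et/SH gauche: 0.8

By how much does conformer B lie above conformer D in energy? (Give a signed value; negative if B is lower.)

B (eclipsed): I–Et eclipsed, Br–OH eclipsed, SH–H eclipsed; 3.6 + 2.3 + 1.6 = 7.5 kcal/mol.
D (staggered): I–Et gauche, Br–Et gauche, Br–OH gauche, SH–OH gauche; 1.0 + 1.1 + 0.7 + 0.6 = 3.4 kcal/mol.
E(B) − E(D) = 7.5 − 3.4 = +4.1 kcal/mol.

+4.1 kcal/mol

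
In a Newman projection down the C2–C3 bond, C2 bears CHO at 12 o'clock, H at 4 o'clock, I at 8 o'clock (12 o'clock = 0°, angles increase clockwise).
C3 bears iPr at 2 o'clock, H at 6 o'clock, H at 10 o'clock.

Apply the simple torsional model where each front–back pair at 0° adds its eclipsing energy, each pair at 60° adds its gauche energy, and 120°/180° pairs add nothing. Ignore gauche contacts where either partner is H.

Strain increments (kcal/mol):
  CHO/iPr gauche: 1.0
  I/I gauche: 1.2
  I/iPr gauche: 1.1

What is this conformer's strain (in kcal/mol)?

1.0 kcal/mol

This conformer (staggered): CHO–iPr gauche; 1.0 = 1.0 kcal/mol.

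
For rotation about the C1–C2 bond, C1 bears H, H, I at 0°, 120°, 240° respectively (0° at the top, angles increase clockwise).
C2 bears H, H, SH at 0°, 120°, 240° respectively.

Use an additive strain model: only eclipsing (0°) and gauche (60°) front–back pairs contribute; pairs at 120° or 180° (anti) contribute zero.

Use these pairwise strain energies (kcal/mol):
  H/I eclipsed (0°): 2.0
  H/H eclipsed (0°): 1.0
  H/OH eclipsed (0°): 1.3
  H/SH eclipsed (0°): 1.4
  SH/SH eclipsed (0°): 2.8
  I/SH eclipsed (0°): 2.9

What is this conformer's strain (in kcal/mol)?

This conformer is eclipsed. H at 0° is eclipsed with H at 0° (1.0); H at 120° is eclipsed with H at 120° (1.0); I at 240° is eclipsed with SH at 240° (2.9). Total 4.9 kcal/mol.

4.9 kcal/mol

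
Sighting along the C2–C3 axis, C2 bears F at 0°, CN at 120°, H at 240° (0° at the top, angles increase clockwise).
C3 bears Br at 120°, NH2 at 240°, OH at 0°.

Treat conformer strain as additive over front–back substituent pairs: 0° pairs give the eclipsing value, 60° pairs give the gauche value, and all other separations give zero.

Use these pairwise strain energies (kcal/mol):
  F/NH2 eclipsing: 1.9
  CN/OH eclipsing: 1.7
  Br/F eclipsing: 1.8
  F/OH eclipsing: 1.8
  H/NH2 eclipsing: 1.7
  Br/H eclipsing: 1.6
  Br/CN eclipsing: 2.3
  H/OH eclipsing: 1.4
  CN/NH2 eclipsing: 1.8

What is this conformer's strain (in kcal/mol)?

This conformer (eclipsed): F–OH eclipsed, CN–Br eclipsed, H–NH2 eclipsed; 1.8 + 2.3 + 1.7 = 5.8 kcal/mol.

5.8 kcal/mol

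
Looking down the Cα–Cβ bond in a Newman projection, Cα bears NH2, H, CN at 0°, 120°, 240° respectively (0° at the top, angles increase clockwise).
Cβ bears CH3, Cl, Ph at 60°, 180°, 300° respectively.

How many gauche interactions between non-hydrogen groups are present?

4

Non-H gauche pairs: NH2(0°)/CH3(60°); NH2(0°)/Ph(300°); CN(240°)/Cl(180°); CN(240°)/Ph(300°) — 4 interactions.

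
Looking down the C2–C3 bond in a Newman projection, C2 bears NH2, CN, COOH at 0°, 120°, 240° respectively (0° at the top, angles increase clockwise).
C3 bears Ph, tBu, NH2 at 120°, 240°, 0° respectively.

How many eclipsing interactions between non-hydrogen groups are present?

Non-H eclipsing pairs: NH2(0°)/NH2(0°); CN(120°)/Ph(120°); COOH(240°)/tBu(240°) — 3 interactions.

3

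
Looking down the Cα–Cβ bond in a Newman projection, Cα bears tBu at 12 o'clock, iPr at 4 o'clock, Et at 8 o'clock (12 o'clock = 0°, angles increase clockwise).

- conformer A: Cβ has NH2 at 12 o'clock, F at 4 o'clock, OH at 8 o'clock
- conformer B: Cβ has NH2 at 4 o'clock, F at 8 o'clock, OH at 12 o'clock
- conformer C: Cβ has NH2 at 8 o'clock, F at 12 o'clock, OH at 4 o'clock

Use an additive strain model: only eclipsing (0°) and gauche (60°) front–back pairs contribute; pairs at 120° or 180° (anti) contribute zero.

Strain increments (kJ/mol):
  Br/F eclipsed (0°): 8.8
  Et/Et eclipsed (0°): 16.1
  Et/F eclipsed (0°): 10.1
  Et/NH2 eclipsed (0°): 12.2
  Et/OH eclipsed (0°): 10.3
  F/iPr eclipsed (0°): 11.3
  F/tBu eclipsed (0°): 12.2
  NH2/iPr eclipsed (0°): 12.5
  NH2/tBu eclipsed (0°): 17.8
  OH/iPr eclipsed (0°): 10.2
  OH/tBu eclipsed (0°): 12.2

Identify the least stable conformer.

A (eclipsed): tBu(0°)/NH2(0°) eclipsed 17.8; iPr(120°)/F(120°) eclipsed 11.3; Et(240°)/OH(240°) eclipsed 10.3 → 39.4 kJ/mol.
B (eclipsed): tBu(0°)/OH(0°) eclipsed 12.2; iPr(120°)/NH2(120°) eclipsed 12.5; Et(240°)/F(240°) eclipsed 10.1 → 34.8 kJ/mol.
C (eclipsed): tBu(0°)/F(0°) eclipsed 12.2; iPr(120°)/OH(120°) eclipsed 10.2; Et(240°)/NH2(240°) eclipsed 12.2 → 34.6 kJ/mol.
A has the highest total (39.4 kJ/mol).

A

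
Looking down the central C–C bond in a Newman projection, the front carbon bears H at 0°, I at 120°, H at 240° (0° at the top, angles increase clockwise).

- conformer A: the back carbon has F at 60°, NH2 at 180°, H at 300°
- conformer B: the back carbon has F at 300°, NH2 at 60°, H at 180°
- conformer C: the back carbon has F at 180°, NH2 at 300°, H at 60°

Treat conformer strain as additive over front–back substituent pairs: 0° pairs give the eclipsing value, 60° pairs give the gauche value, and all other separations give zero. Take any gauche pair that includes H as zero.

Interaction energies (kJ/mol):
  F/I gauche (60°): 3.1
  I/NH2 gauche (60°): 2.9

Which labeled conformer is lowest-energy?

A (staggered): I(120°)/F(60°) gauche 3.1; I(120°)/NH2(180°) gauche 2.9 → 6.0 kJ/mol.
B (staggered): I(120°)/NH2(60°) gauche 2.9 → 2.9 kJ/mol.
C (staggered): I(120°)/F(180°) gauche 3.1 → 3.1 kJ/mol.
B has the lowest total (2.9 kJ/mol).

B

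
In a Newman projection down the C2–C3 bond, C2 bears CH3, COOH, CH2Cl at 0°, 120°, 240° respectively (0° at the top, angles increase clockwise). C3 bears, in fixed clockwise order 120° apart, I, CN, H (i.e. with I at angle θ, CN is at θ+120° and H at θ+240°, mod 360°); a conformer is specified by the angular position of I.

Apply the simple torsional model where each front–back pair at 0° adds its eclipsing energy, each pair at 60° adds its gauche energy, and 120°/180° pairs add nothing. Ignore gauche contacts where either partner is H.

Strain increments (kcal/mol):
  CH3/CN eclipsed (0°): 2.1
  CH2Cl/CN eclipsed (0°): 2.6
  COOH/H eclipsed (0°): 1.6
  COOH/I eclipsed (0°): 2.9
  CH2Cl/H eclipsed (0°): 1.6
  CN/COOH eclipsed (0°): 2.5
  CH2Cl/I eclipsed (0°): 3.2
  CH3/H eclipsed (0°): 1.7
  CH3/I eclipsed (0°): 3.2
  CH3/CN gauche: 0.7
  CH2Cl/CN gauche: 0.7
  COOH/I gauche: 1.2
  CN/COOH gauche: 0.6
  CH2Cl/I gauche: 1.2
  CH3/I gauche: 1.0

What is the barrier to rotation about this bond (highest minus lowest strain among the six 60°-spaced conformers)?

3.8 kcal/mol

I at 0° (eclipsed): CH3(0°)/I(0°) eclipsed 3.2; COOH(120°)/CN(120°) eclipsed 2.5; CH2Cl(240°)/H(240°) eclipsed 1.6 → 7.3 kcal/mol.
I at 60° (staggered): CH3(0°)/I(60°) gauche 1.0; COOH(120°)/I(60°) gauche 1.2; COOH(120°)/CN(180°) gauche 0.6; CH2Cl(240°)/CN(180°) gauche 0.7 → 3.5 kcal/mol.
I at 120° (eclipsed): CH3(0°)/H(0°) eclipsed 1.7; COOH(120°)/I(120°) eclipsed 2.9; CH2Cl(240°)/CN(240°) eclipsed 2.6 → 7.2 kcal/mol.
I at 180° (staggered): CH3(0°)/CN(300°) gauche 0.7; COOH(120°)/I(180°) gauche 1.2; CH2Cl(240°)/I(180°) gauche 1.2; CH2Cl(240°)/CN(300°) gauche 0.7 → 3.8 kcal/mol.
I at 240° (eclipsed): CH3(0°)/CN(0°) eclipsed 2.1; COOH(120°)/H(120°) eclipsed 1.6; CH2Cl(240°)/I(240°) eclipsed 3.2 → 6.9 kcal/mol.
I at 300° (staggered): CH3(0°)/I(300°) gauche 1.0; CH3(0°)/CN(60°) gauche 0.7; COOH(120°)/CN(60°) gauche 0.6; CH2Cl(240°)/I(300°) gauche 1.2 → 3.5 kcal/mol.
Max at 0° (7.3 kcal/mol), min at 60° (3.5 kcal/mol); barrier = 3.8 kcal/mol.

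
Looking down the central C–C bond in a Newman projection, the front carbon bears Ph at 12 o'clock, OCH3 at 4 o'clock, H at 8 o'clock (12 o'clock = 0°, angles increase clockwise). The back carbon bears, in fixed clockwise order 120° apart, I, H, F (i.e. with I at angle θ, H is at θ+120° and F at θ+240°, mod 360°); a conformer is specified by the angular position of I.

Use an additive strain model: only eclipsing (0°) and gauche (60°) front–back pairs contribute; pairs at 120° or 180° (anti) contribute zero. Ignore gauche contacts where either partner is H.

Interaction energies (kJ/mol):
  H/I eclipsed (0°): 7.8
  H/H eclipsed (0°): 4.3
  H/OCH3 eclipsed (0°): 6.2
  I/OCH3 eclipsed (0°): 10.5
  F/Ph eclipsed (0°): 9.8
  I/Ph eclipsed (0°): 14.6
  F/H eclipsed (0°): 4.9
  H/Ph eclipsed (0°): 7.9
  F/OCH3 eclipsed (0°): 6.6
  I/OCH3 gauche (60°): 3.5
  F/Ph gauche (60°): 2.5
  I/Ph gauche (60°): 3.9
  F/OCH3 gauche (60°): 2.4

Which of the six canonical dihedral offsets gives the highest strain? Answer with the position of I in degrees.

I at 0° (eclipsed): Ph(0°)/I(0°) eclipsed 14.6; OCH3(120°)/H(120°) eclipsed 6.2; H(240°)/F(240°) eclipsed 4.9 → 25.7 kJ/mol.
I at 60° (staggered): Ph(0°)/I(60°) gauche 3.9; Ph(0°)/F(300°) gauche 2.5; OCH3(120°)/I(60°) gauche 3.5 → 9.9 kJ/mol.
I at 120° (eclipsed): Ph(0°)/F(0°) eclipsed 9.8; OCH3(120°)/I(120°) eclipsed 10.5; H(240°)/H(240°) eclipsed 4.3 → 24.6 kJ/mol.
I at 180° (staggered): Ph(0°)/F(60°) gauche 2.5; OCH3(120°)/I(180°) gauche 3.5; OCH3(120°)/F(60°) gauche 2.4 → 8.4 kJ/mol.
I at 240° (eclipsed): Ph(0°)/H(0°) eclipsed 7.9; OCH3(120°)/F(120°) eclipsed 6.6; H(240°)/I(240°) eclipsed 7.8 → 22.3 kJ/mol.
I at 300° (staggered): Ph(0°)/I(300°) gauche 3.9; OCH3(120°)/F(180°) gauche 2.4 → 6.3 kJ/mol.
The maximum (25.7 kJ/mol) occurs with I at 0°.

0°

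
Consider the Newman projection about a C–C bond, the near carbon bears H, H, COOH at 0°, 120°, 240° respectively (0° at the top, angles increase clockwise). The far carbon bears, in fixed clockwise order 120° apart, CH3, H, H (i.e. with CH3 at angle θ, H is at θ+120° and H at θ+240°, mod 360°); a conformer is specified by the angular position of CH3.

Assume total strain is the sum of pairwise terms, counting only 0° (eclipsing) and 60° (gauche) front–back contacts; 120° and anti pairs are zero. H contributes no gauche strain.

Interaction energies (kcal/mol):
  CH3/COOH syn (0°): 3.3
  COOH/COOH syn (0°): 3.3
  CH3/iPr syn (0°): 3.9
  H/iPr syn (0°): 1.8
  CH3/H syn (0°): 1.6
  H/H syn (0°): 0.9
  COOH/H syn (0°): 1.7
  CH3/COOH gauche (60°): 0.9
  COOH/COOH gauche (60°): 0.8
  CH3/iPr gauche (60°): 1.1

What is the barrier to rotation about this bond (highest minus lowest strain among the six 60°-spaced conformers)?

CH3 at 0° (eclipsed): H–CH3 eclipsed, H–H eclipsed, COOH–H eclipsed; 1.6 + 0.9 + 1.7 = 4.2 kcal/mol.
CH3 at 60° (staggered): no non-H gauche contacts → 0.0 kcal/mol.
CH3 at 120° (eclipsed): H–H eclipsed, H–CH3 eclipsed, COOH–H eclipsed; 0.9 + 1.6 + 1.7 = 4.2 kcal/mol.
CH3 at 180° (staggered): COOH–CH3 gauche; 0.9 = 0.9 kcal/mol.
CH3 at 240° (eclipsed): H–H eclipsed, H–H eclipsed, COOH–CH3 eclipsed; 0.9 + 0.9 + 3.3 = 5.1 kcal/mol.
CH3 at 300° (staggered): COOH–CH3 gauche; 0.9 = 0.9 kcal/mol.
Max at 240° (5.1 kcal/mol), min at 60° (0.0 kcal/mol); barrier = 5.1 kcal/mol.

5.1 kcal/mol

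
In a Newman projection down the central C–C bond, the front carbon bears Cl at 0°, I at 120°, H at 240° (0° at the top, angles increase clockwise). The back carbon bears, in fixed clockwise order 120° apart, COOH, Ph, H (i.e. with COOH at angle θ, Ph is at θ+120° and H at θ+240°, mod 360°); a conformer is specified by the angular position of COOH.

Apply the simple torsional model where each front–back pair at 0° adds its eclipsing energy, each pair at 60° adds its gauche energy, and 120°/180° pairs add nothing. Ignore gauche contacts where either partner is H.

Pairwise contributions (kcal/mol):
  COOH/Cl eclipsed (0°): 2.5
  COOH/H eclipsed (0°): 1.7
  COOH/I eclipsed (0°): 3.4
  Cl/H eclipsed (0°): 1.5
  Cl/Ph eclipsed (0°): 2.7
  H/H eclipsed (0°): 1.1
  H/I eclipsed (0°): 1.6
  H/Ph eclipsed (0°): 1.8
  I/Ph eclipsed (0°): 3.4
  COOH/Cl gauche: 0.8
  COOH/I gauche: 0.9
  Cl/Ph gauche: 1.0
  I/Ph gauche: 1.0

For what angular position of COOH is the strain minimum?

COOH at 0° (eclipsed): Cl(0°)/COOH(0°) eclipsed 2.5; I(120°)/Ph(120°) eclipsed 3.4; H(240°)/H(240°) eclipsed 1.1 → 7.0 kcal/mol.
COOH at 60° (staggered): Cl(0°)/COOH(60°) gauche 0.8; I(120°)/COOH(60°) gauche 0.9; I(120°)/Ph(180°) gauche 1.0 → 2.7 kcal/mol.
COOH at 120° (eclipsed): Cl(0°)/H(0°) eclipsed 1.5; I(120°)/COOH(120°) eclipsed 3.4; H(240°)/Ph(240°) eclipsed 1.8 → 6.7 kcal/mol.
COOH at 180° (staggered): Cl(0°)/Ph(300°) gauche 1.0; I(120°)/COOH(180°) gauche 0.9 → 1.9 kcal/mol.
COOH at 240° (eclipsed): Cl(0°)/Ph(0°) eclipsed 2.7; I(120°)/H(120°) eclipsed 1.6; H(240°)/COOH(240°) eclipsed 1.7 → 6.0 kcal/mol.
COOH at 300° (staggered): Cl(0°)/COOH(300°) gauche 0.8; Cl(0°)/Ph(60°) gauche 1.0; I(120°)/Ph(60°) gauche 1.0 → 2.8 kcal/mol.
The minimum (1.9 kcal/mol) occurs with COOH at 180°.

180°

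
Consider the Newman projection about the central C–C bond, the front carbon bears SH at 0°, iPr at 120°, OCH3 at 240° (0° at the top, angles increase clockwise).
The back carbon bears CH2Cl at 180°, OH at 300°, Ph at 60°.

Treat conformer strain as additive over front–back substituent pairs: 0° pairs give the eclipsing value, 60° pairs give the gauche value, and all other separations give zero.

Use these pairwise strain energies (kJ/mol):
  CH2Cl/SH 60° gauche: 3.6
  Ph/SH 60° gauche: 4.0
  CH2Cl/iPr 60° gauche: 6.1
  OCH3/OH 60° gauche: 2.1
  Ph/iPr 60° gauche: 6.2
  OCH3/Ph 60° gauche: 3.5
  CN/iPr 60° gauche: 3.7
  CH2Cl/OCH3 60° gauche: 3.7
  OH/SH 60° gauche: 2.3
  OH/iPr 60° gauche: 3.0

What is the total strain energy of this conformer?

24.4 kJ/mol

This conformer (staggered): SH(0°)/OH(300°) gauche 2.3; SH(0°)/Ph(60°) gauche 4.0; iPr(120°)/CH2Cl(180°) gauche 6.1; iPr(120°)/Ph(60°) gauche 6.2; OCH3(240°)/CH2Cl(180°) gauche 3.7; OCH3(240°)/OH(300°) gauche 2.1 → 24.4 kJ/mol.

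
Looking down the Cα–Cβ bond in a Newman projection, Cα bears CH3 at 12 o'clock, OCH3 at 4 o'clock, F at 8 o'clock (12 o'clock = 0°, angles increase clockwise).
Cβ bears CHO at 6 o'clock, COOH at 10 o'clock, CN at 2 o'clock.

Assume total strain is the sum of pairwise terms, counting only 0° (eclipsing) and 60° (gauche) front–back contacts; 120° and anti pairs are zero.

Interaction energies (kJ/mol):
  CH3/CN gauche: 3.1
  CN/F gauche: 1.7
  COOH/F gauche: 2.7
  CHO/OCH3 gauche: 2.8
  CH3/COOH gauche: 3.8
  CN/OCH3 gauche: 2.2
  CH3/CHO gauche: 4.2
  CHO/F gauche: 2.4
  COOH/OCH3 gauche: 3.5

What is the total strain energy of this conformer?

This conformer (staggered): CH3–COOH gauche, CH3–CN gauche, OCH3–CHO gauche, OCH3–CN gauche, F–CHO gauche, F–COOH gauche; 3.8 + 3.1 + 2.8 + 2.2 + 2.4 + 2.7 = 17.0 kJ/mol.

17.0 kJ/mol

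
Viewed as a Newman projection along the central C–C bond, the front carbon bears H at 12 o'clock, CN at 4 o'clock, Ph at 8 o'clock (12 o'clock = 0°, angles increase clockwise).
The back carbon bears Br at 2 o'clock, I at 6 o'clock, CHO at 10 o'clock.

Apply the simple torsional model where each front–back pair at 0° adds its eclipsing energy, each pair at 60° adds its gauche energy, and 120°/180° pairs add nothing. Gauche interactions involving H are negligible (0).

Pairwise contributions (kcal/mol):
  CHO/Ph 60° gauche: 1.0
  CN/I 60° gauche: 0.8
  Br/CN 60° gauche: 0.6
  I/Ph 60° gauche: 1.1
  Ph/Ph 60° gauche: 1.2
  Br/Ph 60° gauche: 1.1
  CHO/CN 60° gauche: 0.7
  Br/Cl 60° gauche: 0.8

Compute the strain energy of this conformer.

This conformer is staggered. CN at 120° is gauche with Br at 60° (0.6); CN at 120° is gauche with I at 180° (0.8); Ph at 240° is gauche with I at 180° (1.1); Ph at 240° is gauche with CHO at 300° (1.0). Total 3.5 kcal/mol.

3.5 kcal/mol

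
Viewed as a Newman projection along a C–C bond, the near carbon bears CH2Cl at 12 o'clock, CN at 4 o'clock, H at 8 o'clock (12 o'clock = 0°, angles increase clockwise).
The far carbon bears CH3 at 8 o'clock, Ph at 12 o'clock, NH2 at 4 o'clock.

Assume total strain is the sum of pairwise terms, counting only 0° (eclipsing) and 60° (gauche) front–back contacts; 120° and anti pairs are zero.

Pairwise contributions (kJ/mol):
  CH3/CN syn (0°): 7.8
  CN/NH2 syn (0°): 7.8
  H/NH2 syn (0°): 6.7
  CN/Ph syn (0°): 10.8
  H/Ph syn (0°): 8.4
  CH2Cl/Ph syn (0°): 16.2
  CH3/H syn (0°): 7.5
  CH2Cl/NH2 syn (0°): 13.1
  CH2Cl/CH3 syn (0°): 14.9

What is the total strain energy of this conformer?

This conformer (eclipsed): CH2Cl–Ph eclipsed, CN–NH2 eclipsed, H–CH3 eclipsed; 16.2 + 7.8 + 7.5 = 31.5 kJ/mol.

31.5 kJ/mol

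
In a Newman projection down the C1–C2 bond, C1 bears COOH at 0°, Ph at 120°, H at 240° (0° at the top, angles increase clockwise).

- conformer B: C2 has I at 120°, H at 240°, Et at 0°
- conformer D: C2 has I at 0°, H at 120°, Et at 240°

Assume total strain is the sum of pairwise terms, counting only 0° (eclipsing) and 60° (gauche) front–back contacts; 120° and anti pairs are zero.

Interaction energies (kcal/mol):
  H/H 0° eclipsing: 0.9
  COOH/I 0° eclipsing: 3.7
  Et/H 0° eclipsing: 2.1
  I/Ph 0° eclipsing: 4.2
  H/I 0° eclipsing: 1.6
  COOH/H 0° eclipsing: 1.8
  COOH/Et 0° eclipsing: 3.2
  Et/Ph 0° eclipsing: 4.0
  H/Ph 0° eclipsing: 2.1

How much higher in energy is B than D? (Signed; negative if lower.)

+0.4 kcal/mol

B is eclipsed. COOH at 0° is eclipsed with Et at 0° (3.2); Ph at 120° is eclipsed with I at 120° (4.2); H at 240° is eclipsed with H at 240° (0.9). Total 8.3 kcal/mol.
D is eclipsed. COOH at 0° is eclipsed with I at 0° (3.7); Ph at 120° is eclipsed with H at 120° (2.1); H at 240° is eclipsed with Et at 240° (2.1). Total 7.9 kcal/mol.
E(B) − E(D) = 8.3 − 7.9 = +0.4 kcal/mol.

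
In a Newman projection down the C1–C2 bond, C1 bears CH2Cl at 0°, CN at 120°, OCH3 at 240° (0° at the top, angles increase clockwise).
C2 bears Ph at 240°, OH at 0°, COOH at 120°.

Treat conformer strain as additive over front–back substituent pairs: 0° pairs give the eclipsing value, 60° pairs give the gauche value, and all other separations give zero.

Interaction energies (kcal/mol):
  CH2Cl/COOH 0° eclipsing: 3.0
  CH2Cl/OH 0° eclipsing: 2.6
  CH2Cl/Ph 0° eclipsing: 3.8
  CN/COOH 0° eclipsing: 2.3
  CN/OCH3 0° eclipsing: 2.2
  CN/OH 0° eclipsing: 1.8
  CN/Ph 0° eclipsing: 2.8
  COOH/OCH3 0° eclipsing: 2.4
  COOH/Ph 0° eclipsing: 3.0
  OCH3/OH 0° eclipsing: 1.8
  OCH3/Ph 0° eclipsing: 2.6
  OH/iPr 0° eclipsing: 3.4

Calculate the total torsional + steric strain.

7.5 kcal/mol

This conformer is eclipsed. CH2Cl at 0° is eclipsed with OH at 0° (2.6); CN at 120° is eclipsed with COOH at 120° (2.3); OCH3 at 240° is eclipsed with Ph at 240° (2.6). Total 7.5 kcal/mol.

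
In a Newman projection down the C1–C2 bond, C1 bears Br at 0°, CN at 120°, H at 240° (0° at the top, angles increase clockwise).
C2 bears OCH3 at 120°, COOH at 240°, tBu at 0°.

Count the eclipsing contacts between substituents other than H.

2

Non-H eclipsing pairs: Br(0°)/tBu(0°); CN(120°)/OCH3(120°) — 2 interactions.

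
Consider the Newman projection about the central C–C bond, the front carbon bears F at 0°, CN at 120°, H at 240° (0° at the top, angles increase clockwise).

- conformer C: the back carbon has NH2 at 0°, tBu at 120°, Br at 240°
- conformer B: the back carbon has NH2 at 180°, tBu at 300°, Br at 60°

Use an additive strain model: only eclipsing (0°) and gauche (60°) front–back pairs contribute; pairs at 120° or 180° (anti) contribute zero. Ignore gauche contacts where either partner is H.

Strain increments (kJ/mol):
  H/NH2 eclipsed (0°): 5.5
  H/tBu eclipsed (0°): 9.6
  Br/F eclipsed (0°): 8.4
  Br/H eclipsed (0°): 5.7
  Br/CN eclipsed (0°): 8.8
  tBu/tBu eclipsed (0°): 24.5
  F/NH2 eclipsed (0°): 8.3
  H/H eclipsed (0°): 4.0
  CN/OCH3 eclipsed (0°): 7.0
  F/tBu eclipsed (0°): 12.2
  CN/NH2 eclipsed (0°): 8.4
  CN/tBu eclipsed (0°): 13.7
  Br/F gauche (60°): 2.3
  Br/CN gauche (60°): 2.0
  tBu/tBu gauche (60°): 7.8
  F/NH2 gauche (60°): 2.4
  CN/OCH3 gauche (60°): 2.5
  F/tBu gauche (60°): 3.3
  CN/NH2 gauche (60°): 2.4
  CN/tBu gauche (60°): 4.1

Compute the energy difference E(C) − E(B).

+17.7 kJ/mol

C (eclipsed): F(0°)/NH2(0°) eclipsed 8.3; CN(120°)/tBu(120°) eclipsed 13.7; H(240°)/Br(240°) eclipsed 5.7 → 27.7 kJ/mol.
B (staggered): F(0°)/tBu(300°) gauche 3.3; F(0°)/Br(60°) gauche 2.3; CN(120°)/NH2(180°) gauche 2.4; CN(120°)/Br(60°) gauche 2.0 → 10.0 kJ/mol.
E(C) − E(B) = 27.7 − 10.0 = +17.7 kJ/mol.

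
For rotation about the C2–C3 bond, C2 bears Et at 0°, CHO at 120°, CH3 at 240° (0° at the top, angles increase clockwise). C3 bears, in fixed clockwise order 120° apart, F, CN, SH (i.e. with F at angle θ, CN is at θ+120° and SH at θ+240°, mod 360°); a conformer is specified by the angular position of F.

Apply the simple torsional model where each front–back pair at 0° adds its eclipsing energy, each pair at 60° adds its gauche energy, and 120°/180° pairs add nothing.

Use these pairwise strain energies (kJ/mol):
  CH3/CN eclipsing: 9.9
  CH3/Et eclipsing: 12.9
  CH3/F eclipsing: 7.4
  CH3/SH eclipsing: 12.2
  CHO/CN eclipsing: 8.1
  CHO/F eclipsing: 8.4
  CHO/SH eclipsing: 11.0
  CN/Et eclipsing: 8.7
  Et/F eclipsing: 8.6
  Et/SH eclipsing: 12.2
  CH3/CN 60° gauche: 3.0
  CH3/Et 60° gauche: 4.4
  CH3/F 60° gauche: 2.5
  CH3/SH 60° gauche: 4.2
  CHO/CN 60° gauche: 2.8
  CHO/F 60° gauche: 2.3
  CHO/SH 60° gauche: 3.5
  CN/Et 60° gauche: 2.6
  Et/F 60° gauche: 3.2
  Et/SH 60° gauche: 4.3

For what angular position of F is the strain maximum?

120°

F at 0° is eclipsed. Et at 0° is eclipsed with F at 0° (8.6); CHO at 120° is eclipsed with CN at 120° (8.1); CH3 at 240° is eclipsed with SH at 240° (12.2). Total 28.9 kJ/mol.
F at 60° is staggered. Et at 0° is gauche with F at 60° (3.2); Et at 0° is gauche with SH at 300° (4.3); CHO at 120° is gauche with F at 60° (2.3); CHO at 120° is gauche with CN at 180° (2.8); CH3 at 240° is gauche with CN at 180° (3.0); CH3 at 240° is gauche with SH at 300° (4.2). Total 19.8 kJ/mol.
F at 120° is eclipsed. Et at 0° is eclipsed with SH at 0° (12.2); CHO at 120° is eclipsed with F at 120° (8.4); CH3 at 240° is eclipsed with CN at 240° (9.9). Total 30.5 kJ/mol.
F at 180° is staggered. Et at 0° is gauche with CN at 300° (2.6); Et at 0° is gauche with SH at 60° (4.3); CHO at 120° is gauche with F at 180° (2.3); CHO at 120° is gauche with SH at 60° (3.5); CH3 at 240° is gauche with F at 180° (2.5); CH3 at 240° is gauche with CN at 300° (3.0). Total 18.2 kJ/mol.
F at 240° is eclipsed. Et at 0° is eclipsed with CN at 0° (8.7); CHO at 120° is eclipsed with SH at 120° (11.0); CH3 at 240° is eclipsed with F at 240° (7.4). Total 27.1 kJ/mol.
F at 300° is staggered. Et at 0° is gauche with F at 300° (3.2); Et at 0° is gauche with CN at 60° (2.6); CHO at 120° is gauche with CN at 60° (2.8); CHO at 120° is gauche with SH at 180° (3.5); CH3 at 240° is gauche with F at 300° (2.5); CH3 at 240° is gauche with SH at 180° (4.2). Total 18.8 kJ/mol.
The maximum (30.5 kJ/mol) occurs with F at 120°.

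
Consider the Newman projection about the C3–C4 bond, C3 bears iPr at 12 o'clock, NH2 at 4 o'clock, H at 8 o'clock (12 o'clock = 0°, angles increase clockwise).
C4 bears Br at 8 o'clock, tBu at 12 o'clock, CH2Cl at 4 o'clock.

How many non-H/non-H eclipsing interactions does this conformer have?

2

Non-H eclipsing pairs: iPr(0°)/tBu(0°); NH2(120°)/CH2Cl(120°) — 2 interactions.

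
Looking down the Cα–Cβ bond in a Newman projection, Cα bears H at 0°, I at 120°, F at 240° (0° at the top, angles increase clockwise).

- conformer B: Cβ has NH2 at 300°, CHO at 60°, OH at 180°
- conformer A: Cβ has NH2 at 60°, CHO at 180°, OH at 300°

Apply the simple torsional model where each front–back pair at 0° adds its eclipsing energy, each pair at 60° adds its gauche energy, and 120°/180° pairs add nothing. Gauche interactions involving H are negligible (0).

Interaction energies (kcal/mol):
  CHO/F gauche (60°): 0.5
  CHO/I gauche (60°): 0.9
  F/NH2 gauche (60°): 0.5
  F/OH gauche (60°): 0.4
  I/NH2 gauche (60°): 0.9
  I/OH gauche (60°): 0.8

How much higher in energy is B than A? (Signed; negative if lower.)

B (staggered): I–CHO gauche, I–OH gauche, F–NH2 gauche, F–OH gauche; 0.9 + 0.8 + 0.5 + 0.4 = 2.6 kcal/mol.
A (staggered): I–NH2 gauche, I–CHO gauche, F–CHO gauche, F–OH gauche; 0.9 + 0.9 + 0.5 + 0.4 = 2.7 kcal/mol.
E(B) − E(A) = 2.6 − 2.7 = -0.1 kcal/mol.

-0.1 kcal/mol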